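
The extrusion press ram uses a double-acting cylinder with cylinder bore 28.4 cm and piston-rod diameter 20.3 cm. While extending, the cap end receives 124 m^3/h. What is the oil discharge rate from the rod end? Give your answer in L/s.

Q_out ≈ 16.8 L/s

Cap-side area A_cap = π/4 × (28.4 cm)² = 633.5 cm^2
Rod-side annular area A_ann = π/4 × (28.4² − 20.3²) = 309.8 cm^2
Piston speed v = Q_in/A_cap; rod-end outflow Q_out = v × A_ann = Q_in × A_ann/A_cap.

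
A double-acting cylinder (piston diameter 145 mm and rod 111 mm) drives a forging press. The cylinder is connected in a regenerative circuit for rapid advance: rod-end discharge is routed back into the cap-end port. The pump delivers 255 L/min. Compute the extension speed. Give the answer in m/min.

v ≈ 26.4 m/min

In regeneration the rod-end outflow joins the pump flow into the cap end, so the net volume the pump must supply per unit advance equals the rod cross-section area.
Rod cross-section A_rod = π/4 × (111 mm)² = 9677 mm^2
v = Q_pump / A_rod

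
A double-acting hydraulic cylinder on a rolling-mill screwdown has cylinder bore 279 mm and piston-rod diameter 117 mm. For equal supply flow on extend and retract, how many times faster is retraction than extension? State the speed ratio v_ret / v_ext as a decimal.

v_ret/v_ext ≈ 1.21

Cap-side area A_cap = π/4 × (279 mm)² = 61140 mm^2
Rod-side annular area A_ann = π/4 × (279² − 117²) = 50380 mm^2
For equal Q, v ∝ 1/A, so v_ret/v_ext = A_cap/A_ann.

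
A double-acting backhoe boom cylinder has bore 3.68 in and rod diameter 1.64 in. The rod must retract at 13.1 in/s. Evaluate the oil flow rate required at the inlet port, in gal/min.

Rod-side annular area A_ann = π/4 × (3.68² − 1.64²) = 8.524 in^2
Q = A × v

Q ≈ 29.0 gal/min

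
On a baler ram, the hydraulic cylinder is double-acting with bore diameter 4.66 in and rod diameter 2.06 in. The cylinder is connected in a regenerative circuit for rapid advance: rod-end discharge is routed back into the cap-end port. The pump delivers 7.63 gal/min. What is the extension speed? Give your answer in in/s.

In regeneration the rod-end outflow joins the pump flow into the cap end, so the net volume the pump must supply per unit advance equals the rod cross-section area.
Rod cross-section A_rod = π/4 × (2.06 in)² = 3.333 in^2
v = Q_pump / A_rod

v ≈ 8.81 in/s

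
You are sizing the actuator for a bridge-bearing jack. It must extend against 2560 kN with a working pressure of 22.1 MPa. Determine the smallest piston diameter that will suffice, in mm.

D ≈ 384 mm

Extension force acts on the full piston face: F = P × (π/4)D².
D = √(4F / (πP)) = √(4 × 2560 kN / (π × 22.1 MPa))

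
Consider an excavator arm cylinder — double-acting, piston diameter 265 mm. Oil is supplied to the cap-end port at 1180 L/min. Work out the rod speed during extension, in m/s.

Cap-side area A_cap = π/4 × (265 mm)² = 55150 mm^2
v = Q / A

v ≈ 0.357 m/s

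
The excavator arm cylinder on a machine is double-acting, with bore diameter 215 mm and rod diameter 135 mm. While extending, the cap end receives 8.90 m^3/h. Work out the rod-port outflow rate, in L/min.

Cap-side area A_cap = π/4 × (215 mm)² = 36310 mm^2
Rod-side annular area A_ann = π/4 × (215² − 135²) = 21990 mm^2
Piston speed v = Q_in/A_cap; rod-end outflow Q_out = v × A_ann = Q_in × A_ann/A_cap.

Q_out ≈ 89.9 L/min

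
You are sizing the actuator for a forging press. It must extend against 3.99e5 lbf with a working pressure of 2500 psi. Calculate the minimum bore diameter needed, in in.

D ≈ 14.3 in

Extension force acts on the full piston face: F = P × (π/4)D².
D = √(4F / (πP)) = √(4 × 3.99e5 lbf / (π × 2500 psi))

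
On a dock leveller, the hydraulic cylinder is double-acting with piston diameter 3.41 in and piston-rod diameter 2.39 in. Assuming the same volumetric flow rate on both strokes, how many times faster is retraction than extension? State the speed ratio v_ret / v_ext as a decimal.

v_ret/v_ext ≈ 1.97

Cap-side area A_cap = π/4 × (3.41 in)² = 9.133 in^2
Rod-side annular area A_ann = π/4 × (3.41² − 2.39²) = 4.646 in^2
For equal Q, v ∝ 1/A, so v_ret/v_ext = A_cap/A_ann.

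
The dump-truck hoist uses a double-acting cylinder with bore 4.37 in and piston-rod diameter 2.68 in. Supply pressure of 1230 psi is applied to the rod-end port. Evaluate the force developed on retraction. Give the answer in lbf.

Rod-side annular area A_ann = π/4 × (4.37² − 2.68²) = 9.358 in^2
On retraction the pressure acts on the annular area (bore minus rod).
F = P × A_ann

F ≈ 11500 lbf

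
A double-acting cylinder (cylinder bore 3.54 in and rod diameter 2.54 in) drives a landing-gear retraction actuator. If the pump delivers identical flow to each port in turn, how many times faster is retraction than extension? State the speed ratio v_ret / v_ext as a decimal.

v_ret/v_ext ≈ 2.06

Cap-side area A_cap = π/4 × (3.54 in)² = 9.842 in^2
Rod-side annular area A_ann = π/4 × (3.54² − 2.54²) = 4.775 in^2
For equal Q, v ∝ 1/A, so v_ret/v_ext = A_cap/A_ann.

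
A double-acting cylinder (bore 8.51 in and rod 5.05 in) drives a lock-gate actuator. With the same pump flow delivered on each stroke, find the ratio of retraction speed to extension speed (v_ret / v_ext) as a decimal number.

v_ret/v_ext ≈ 1.54

Cap-side area A_cap = π/4 × (8.51 in)² = 56.88 in^2
Rod-side annular area A_ann = π/4 × (8.51² − 5.05²) = 36.85 in^2
For equal Q, v ∝ 1/A, so v_ret/v_ext = A_cap/A_ann.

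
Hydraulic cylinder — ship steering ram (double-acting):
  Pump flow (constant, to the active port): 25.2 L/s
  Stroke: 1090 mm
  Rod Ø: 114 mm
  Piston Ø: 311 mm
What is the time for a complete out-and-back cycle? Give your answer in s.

t ≈ 6.13 s

Cap-side area A_cap = π/4 × (311 mm)² = 75960 mm^2
Rod-side annular area A_ann = π/4 × (311² − 114²) = 65760 mm^2
t_ext = A_cap·L/Q = 3.286 s
t_ret = A_ann·L/Q = 2.844 s
t_cycle = t_ext + t_ret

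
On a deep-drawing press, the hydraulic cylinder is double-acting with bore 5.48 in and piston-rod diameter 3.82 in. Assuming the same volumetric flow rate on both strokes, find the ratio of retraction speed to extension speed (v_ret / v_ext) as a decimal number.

v_ret/v_ext ≈ 1.95

Cap-side area A_cap = π/4 × (5.48 in)² = 23.59 in^2
Rod-side annular area A_ann = π/4 × (5.48² − 3.82²) = 12.12 in^2
For equal Q, v ∝ 1/A, so v_ret/v_ext = A_cap/A_ann.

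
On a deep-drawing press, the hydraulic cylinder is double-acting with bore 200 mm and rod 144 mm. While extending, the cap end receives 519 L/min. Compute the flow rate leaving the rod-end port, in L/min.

Cap-side area A_cap = π/4 × (200 mm)² = 31420 mm^2
Rod-side annular area A_ann = π/4 × (200² − 144²) = 15130 mm^2
Piston speed v = Q_in/A_cap; rod-end outflow Q_out = v × A_ann = Q_in × A_ann/A_cap.

Q_out ≈ 250 L/min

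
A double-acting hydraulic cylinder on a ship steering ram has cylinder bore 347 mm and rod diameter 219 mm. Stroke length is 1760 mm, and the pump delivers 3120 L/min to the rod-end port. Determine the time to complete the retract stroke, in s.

t ≈ 1.93 s

Rod-side annular area A_ann = π/4 × (347² − 219²) = 56900 mm^2
Swept volume V = A × L; t = V / Q = A·L / Q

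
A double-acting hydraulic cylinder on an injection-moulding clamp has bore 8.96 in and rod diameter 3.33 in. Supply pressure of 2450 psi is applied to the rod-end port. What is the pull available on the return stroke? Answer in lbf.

F ≈ 1.33e5 lbf

Rod-side annular area A_ann = π/4 × (8.96² − 3.33²) = 54.34 in^2
On retraction the pressure acts on the annular area (bore minus rod).
F = P × A_ann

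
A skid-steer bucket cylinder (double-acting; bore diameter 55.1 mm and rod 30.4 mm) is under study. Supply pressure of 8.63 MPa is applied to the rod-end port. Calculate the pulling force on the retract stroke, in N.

Rod-side annular area A_ann = π/4 × (55.1² − 30.4²) = 1659 mm^2
On retraction the pressure acts on the annular area (bore minus rod).
F = P × A_ann

F ≈ 14300 N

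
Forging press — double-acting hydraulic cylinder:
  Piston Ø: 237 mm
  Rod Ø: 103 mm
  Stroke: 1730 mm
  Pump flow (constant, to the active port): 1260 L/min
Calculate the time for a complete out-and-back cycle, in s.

t ≈ 6.58 s

Cap-side area A_cap = π/4 × (237 mm)² = 44120 mm^2
Rod-side annular area A_ann = π/4 × (237² − 103²) = 35780 mm^2
t_ext = A_cap·L/Q = 3.634 s
t_ret = A_ann·L/Q = 2.948 s
t_cycle = t_ext + t_ret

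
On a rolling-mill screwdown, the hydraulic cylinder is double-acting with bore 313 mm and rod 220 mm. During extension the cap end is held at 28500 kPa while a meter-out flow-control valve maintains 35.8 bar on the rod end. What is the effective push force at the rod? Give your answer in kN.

F ≈ 2050 kN

Cap-side area A_cap = π/4 × (313 mm)² = 76940 mm^2
Rod-side annular area A_ann = π/4 × (313² − 220²) = 38930 mm^2
Net thrust = P_cap·A_cap − P_rod·A_ann = 2193 kN − 139.4 kN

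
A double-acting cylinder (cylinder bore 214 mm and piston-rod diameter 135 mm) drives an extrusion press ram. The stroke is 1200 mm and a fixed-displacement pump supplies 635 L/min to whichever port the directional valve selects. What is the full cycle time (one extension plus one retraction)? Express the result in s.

Cap-side area A_cap = π/4 × (214 mm)² = 35970 mm^2
Rod-side annular area A_ann = π/4 × (214² − 135²) = 21650 mm^2
t_ext = A_cap·L/Q = 4.078 s
t_ret = A_ann·L/Q = 2.455 s
t_cycle = t_ext + t_ret

t ≈ 6.53 s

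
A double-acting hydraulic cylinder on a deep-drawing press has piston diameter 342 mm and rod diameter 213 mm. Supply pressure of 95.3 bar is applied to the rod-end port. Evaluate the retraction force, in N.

Rod-side annular area A_ann = π/4 × (342² − 213²) = 56230 mm^2
On retraction the pressure acts on the annular area (bore minus rod).
F = P × A_ann

F ≈ 5.36e5 N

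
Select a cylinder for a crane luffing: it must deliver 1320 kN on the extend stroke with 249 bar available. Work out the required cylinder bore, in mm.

Extension force acts on the full piston face: F = P × (π/4)D².
D = √(4F / (πP)) = √(4 × 1320 kN / (π × 249 bar))

D ≈ 260 mm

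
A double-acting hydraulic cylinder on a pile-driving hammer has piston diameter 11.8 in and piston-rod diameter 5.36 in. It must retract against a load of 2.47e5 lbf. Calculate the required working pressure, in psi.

Rod-side annular area A_ann = π/4 × (11.8² − 5.36²) = 86.79 in^2
Retraction: pressure acts on the annular area.
P = F / A = 2.47e5 lbf / A

P ≈ 2850 psi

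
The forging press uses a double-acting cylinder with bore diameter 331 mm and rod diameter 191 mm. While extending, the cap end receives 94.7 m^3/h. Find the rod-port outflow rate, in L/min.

Q_out ≈ 1050 L/min

Cap-side area A_cap = π/4 × (331 mm)² = 86050 mm^2
Rod-side annular area A_ann = π/4 × (331² − 191²) = 57400 mm^2
Piston speed v = Q_in/A_cap; rod-end outflow Q_out = v × A_ann = Q_in × A_ann/A_cap.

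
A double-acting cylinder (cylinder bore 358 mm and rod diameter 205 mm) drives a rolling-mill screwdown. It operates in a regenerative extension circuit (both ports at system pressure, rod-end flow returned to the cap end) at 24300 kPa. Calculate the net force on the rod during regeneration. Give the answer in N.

F ≈ 8.02e5 N

With equal pressure on both faces, forces on the annular region cancel; the net push is pressure × rod cross-section.
Rod cross-section A_rod = π/4 × (205 mm)² = 33010 mm^2
F = P × A_rod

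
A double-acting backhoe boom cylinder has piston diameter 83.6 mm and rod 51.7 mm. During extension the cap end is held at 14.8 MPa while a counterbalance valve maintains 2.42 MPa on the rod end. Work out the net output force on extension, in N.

F ≈ 73000 N

Cap-side area A_cap = π/4 × (83.6 mm)² = 5489 mm^2
Rod-side annular area A_ann = π/4 × (83.6² − 51.7²) = 3390 mm^2
Net thrust = P_cap·A_cap − P_rod·A_ann = 81240 N − 8203 N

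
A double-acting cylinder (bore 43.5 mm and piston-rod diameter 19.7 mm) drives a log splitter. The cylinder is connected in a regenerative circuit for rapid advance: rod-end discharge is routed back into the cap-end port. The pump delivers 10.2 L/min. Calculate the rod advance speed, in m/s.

In regeneration the rod-end outflow joins the pump flow into the cap end, so the net volume the pump must supply per unit advance equals the rod cross-section area.
Rod cross-section A_rod = π/4 × (19.7 mm)² = 304.8 mm^2
v = Q_pump / A_rod

v ≈ 0.558 m/s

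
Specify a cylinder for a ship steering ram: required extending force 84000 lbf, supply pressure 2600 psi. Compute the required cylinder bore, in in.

D ≈ 6.41 in

Extension force acts on the full piston face: F = P × (π/4)D².
D = √(4F / (πP)) = √(4 × 84000 lbf / (π × 2600 psi))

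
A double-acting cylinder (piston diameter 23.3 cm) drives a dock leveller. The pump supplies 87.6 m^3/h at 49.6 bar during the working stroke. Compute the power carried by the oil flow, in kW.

Hydraulic power = P × Q

W ≈ 121 kW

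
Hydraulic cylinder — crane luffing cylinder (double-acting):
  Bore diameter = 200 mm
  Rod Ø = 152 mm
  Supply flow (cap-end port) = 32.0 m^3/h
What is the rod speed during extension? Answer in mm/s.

v ≈ 283 mm/s

Cap-side area A_cap = π/4 × (200 mm)² = 31420 mm^2
v = Q / A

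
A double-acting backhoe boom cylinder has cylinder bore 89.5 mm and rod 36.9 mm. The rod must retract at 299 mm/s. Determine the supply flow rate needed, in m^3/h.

Q ≈ 5.62 m^3/h

Rod-side annular area A_ann = π/4 × (89.5² − 36.9²) = 5222 mm^2
Q = A × v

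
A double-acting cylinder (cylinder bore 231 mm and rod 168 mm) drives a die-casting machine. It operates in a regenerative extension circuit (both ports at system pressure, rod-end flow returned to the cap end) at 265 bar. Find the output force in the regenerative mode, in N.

F ≈ 5.87e5 N

With equal pressure on both faces, forces on the annular region cancel; the net push is pressure × rod cross-section.
Rod cross-section A_rod = π/4 × (168 mm)² = 22170 mm^2
F = P × A_rod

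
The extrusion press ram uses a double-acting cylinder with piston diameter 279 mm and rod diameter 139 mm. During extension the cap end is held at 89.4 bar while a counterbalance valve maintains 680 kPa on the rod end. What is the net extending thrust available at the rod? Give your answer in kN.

F ≈ 515 kN

Cap-side area A_cap = π/4 × (279 mm)² = 61140 mm^2
Rod-side annular area A_ann = π/4 × (279² − 139²) = 45960 mm^2
Net thrust = P_cap·A_cap − P_rod·A_ann = 546.6 kN − 31.25 kN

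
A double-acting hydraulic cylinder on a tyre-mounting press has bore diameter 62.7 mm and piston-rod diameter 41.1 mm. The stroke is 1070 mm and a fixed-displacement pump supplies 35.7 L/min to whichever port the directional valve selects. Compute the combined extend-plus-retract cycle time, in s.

t ≈ 8.72 s

Cap-side area A_cap = π/4 × (62.7 mm)² = 3088 mm^2
Rod-side annular area A_ann = π/4 × (62.7² − 41.1²) = 1761 mm^2
t_ext = A_cap·L/Q = 5.553 s
t_ret = A_ann·L/Q = 3.167 s
t_cycle = t_ext + t_ret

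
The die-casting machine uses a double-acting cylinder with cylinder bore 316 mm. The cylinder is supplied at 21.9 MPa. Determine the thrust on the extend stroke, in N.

F ≈ 1.72e6 N

Cap-side area A_cap = π/4 × (316 mm)² = 78430 mm^2
F = P × A_cap = 21.9 MPa × A_cap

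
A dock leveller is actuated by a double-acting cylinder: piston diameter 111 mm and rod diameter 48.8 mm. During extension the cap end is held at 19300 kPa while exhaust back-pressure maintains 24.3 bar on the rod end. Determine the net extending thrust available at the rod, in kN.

Cap-side area A_cap = π/4 × (111 mm)² = 9677 mm^2
Rod-side annular area A_ann = π/4 × (111² − 48.8²) = 7807 mm^2
Net thrust = P_cap·A_cap − P_rod·A_ann = 186.8 kN − 18.97 kN

F ≈ 168 kN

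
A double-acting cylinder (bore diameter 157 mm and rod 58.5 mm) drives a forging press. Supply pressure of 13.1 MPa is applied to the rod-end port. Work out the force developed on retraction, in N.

Rod-side annular area A_ann = π/4 × (157² − 58.5²) = 16670 mm^2
On retraction the pressure acts on the annular area (bore minus rod).
F = P × A_ann

F ≈ 2.18e5 N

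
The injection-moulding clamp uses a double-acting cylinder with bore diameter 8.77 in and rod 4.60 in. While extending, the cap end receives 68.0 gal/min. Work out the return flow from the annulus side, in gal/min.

Q_out ≈ 49.3 gal/min

Cap-side area A_cap = π/4 × (8.77 in)² = 60.41 in^2
Rod-side annular area A_ann = π/4 × (8.77² − 4.60²) = 43.79 in^2
Piston speed v = Q_in/A_cap; rod-end outflow Q_out = v × A_ann = Q_in × A_ann/A_cap.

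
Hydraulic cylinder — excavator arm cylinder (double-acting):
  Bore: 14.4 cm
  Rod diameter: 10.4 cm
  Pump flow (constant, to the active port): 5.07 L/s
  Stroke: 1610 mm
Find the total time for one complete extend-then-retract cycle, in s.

t ≈ 7.65 s

Cap-side area A_cap = π/4 × (14.4 cm)² = 162.9 cm^2
Rod-side annular area A_ann = π/4 × (14.4² − 10.4²) = 77.91 cm^2
t_ext = A_cap·L/Q = 5.172 s
t_ret = A_ann·L/Q = 2.474 s
t_cycle = t_ext + t_ret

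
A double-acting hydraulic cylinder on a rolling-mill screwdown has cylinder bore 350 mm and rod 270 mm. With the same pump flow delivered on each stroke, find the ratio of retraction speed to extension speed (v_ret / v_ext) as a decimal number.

v_ret/v_ext ≈ 2.47

Cap-side area A_cap = π/4 × (350 mm)² = 96210 mm^2
Rod-side annular area A_ann = π/4 × (350² − 270²) = 38960 mm^2
For equal Q, v ∝ 1/A, so v_ret/v_ext = A_cap/A_ann.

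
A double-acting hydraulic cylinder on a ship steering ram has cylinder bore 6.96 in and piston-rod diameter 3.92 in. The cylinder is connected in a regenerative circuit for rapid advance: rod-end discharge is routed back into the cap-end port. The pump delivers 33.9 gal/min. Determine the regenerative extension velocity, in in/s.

v ≈ 10.8 in/s

In regeneration the rod-end outflow joins the pump flow into the cap end, so the net volume the pump must supply per unit advance equals the rod cross-section area.
Rod cross-section A_rod = π/4 × (3.92 in)² = 12.07 in^2
v = Q_pump / A_rod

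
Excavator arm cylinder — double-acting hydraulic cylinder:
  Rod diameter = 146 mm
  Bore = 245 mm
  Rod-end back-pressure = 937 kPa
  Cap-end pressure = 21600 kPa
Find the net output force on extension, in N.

Cap-side area A_cap = π/4 × (245 mm)² = 47140 mm^2
Rod-side annular area A_ann = π/4 × (245² − 146²) = 30400 mm^2
Net thrust = P_cap·A_cap − P_rod·A_ann = 1.018e6 N − 28490 N

F ≈ 9.90e5 N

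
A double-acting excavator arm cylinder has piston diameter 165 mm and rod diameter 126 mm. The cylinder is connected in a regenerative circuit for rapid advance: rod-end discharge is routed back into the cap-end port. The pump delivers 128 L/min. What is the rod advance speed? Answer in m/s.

In regeneration the rod-end outflow joins the pump flow into the cap end, so the net volume the pump must supply per unit advance equals the rod cross-section area.
Rod cross-section A_rod = π/4 × (126 mm)² = 12470 mm^2
v = Q_pump / A_rod

v ≈ 0.171 m/s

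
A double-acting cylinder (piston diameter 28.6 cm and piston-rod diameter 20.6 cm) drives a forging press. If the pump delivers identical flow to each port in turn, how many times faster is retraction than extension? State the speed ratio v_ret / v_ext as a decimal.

Cap-side area A_cap = π/4 × (28.6 cm)² = 642.4 cm^2
Rod-side annular area A_ann = π/4 × (28.6² − 20.6²) = 309.1 cm^2
For equal Q, v ∝ 1/A, so v_ret/v_ext = A_cap/A_ann.

v_ret/v_ext ≈ 2.08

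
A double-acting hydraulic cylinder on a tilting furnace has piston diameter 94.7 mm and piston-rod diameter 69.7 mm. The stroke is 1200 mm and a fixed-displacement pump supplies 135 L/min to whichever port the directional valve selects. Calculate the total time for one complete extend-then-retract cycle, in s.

Cap-side area A_cap = π/4 × (94.7 mm)² = 7044 mm^2
Rod-side annular area A_ann = π/4 × (94.7² − 69.7²) = 3228 mm^2
t_ext = A_cap·L/Q = 3.757 s
t_ret = A_ann·L/Q = 1.722 s
t_cycle = t_ext + t_ret

t ≈ 5.48 s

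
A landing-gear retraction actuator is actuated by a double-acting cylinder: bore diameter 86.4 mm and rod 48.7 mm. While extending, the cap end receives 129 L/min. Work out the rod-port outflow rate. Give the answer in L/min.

Cap-side area A_cap = π/4 × (86.4 mm)² = 5863 mm^2
Rod-side annular area A_ann = π/4 × (86.4² − 48.7²) = 4000 mm^2
Piston speed v = Q_in/A_cap; rod-end outflow Q_out = v × A_ann = Q_in × A_ann/A_cap.

Q_out ≈ 88.0 L/min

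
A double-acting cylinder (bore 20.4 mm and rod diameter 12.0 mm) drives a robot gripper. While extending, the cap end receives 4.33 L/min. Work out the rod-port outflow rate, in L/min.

Q_out ≈ 2.83 L/min

Cap-side area A_cap = π/4 × (20.4 mm)² = 326.9 mm^2
Rod-side annular area A_ann = π/4 × (20.4² − 12.0²) = 213.8 mm^2
Piston speed v = Q_in/A_cap; rod-end outflow Q_out = v × A_ann = Q_in × A_ann/A_cap.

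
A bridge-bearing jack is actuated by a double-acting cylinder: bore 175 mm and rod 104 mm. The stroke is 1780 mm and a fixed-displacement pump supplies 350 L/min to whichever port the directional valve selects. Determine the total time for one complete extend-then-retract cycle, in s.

t ≈ 12.1 s

Cap-side area A_cap = π/4 × (175 mm)² = 24050 mm^2
Rod-side annular area A_ann = π/4 × (175² − 104²) = 15560 mm^2
t_ext = A_cap·L/Q = 7.340 s
t_ret = A_ann·L/Q = 4.747 s
t_cycle = t_ext + t_ret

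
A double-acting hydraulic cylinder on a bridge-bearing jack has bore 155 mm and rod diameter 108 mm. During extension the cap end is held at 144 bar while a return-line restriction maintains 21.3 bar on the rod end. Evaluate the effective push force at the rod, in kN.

F ≈ 251 kN

Cap-side area A_cap = π/4 × (155 mm)² = 18870 mm^2
Rod-side annular area A_ann = π/4 × (155² − 108²) = 9708 mm^2
Net thrust = P_cap·A_cap − P_rod·A_ann = 271.7 kN − 20.68 kN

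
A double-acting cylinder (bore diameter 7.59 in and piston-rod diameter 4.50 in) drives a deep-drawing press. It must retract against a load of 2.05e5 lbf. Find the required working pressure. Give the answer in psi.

Rod-side annular area A_ann = π/4 × (7.59² − 4.50²) = 29.34 in^2
Retraction: pressure acts on the annular area.
P = F / A = 2.05e5 lbf / A

P ≈ 6990 psi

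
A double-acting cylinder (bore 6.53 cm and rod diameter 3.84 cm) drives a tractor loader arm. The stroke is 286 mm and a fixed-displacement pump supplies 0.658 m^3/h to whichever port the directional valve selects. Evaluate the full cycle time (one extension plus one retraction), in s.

Cap-side area A_cap = π/4 × (6.53 cm)² = 33.49 cm^2
Rod-side annular area A_ann = π/4 × (6.53² − 3.84²) = 21.91 cm^2
t_ext = A_cap·L/Q = 5.240 s
t_ret = A_ann·L/Q = 3.428 s
t_cycle = t_ext + t_ret

t ≈ 8.67 s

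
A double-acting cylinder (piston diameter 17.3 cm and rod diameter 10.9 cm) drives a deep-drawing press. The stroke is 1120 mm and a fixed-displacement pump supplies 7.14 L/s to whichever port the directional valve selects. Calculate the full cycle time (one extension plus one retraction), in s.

t ≈ 5.91 s

Cap-side area A_cap = π/4 × (17.3 cm)² = 235.1 cm^2
Rod-side annular area A_ann = π/4 × (17.3² − 10.9²) = 141.7 cm^2
t_ext = A_cap·L/Q = 3.687 s
t_ret = A_ann·L/Q = 2.224 s
t_cycle = t_ext + t_ret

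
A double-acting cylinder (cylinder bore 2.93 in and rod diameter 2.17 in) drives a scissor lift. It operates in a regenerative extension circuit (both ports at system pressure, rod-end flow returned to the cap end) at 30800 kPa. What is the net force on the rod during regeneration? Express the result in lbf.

With equal pressure on both faces, forces on the annular region cancel; the net push is pressure × rod cross-section.
Rod cross-section A_rod = π/4 × (2.17 in)² = 3.698 in^2
F = P × A_rod

F ≈ 16500 lbf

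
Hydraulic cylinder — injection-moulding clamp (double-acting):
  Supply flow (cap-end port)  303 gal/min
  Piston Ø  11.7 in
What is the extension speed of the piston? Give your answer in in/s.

v ≈ 10.9 in/s

Cap-side area A_cap = π/4 × (11.7 in)² = 107.5 in^2
v = Q / A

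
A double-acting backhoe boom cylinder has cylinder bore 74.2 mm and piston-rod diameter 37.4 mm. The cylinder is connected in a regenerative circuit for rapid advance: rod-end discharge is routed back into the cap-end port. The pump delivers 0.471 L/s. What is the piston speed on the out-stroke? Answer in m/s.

v ≈ 0.429 m/s

In regeneration the rod-end outflow joins the pump flow into the cap end, so the net volume the pump must supply per unit advance equals the rod cross-section area.
Rod cross-section A_rod = π/4 × (37.4 mm)² = 1099 mm^2
v = Q_pump / A_rod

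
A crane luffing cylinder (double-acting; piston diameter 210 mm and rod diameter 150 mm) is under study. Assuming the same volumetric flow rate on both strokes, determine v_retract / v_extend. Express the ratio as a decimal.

v_ret/v_ext ≈ 2.04

Cap-side area A_cap = π/4 × (210 mm)² = 34640 mm^2
Rod-side annular area A_ann = π/4 × (210² − 150²) = 16960 mm^2
For equal Q, v ∝ 1/A, so v_ret/v_ext = A_cap/A_ann.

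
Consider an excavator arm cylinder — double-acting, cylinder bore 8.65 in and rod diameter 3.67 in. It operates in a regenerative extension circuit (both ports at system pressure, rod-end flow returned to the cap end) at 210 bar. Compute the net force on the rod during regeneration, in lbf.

With equal pressure on both faces, forces on the annular region cancel; the net push is pressure × rod cross-section.
Rod cross-section A_rod = π/4 × (3.67 in)² = 10.58 in^2
F = P × A_rod

F ≈ 32200 lbf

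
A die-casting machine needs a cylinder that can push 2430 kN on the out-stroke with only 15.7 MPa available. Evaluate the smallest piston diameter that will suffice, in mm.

Extension force acts on the full piston face: F = P × (π/4)D².
D = √(4F / (πP)) = √(4 × 2430 kN / (π × 15.7 MPa))

D ≈ 444 mm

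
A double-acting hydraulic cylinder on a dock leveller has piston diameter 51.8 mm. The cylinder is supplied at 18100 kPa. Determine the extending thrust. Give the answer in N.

Cap-side area A_cap = π/4 × (51.8 mm)² = 2107 mm^2
F = P × A_cap = 18100 kPa × A_cap

F ≈ 38100 N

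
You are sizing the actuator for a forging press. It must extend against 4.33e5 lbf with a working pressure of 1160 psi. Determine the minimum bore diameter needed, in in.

D ≈ 21.8 in

Extension force acts on the full piston face: F = P × (π/4)D².
D = √(4F / (πP)) = √(4 × 4.33e5 lbf / (π × 1160 psi))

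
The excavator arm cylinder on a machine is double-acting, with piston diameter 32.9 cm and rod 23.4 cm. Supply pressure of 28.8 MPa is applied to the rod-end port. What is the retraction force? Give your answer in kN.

Rod-side annular area A_ann = π/4 × (32.9² − 23.4²) = 420.1 cm^2
On retraction the pressure acts on the annular area (bore minus rod).
F = P × A_ann

F ≈ 1210 kN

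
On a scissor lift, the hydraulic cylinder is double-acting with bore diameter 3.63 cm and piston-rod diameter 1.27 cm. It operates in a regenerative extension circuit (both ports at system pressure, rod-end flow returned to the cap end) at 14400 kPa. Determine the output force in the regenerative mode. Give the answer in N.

F ≈ 1820 N

With equal pressure on both faces, forces on the annular region cancel; the net push is pressure × rod cross-section.
Rod cross-section A_rod = π/4 × (1.27 cm)² = 1.267 cm^2
F = P × A_rod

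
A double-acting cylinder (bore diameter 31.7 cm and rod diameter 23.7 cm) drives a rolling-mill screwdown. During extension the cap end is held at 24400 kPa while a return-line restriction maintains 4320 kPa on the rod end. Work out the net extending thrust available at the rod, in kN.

Cap-side area A_cap = π/4 × (31.7 cm)² = 789.2 cm^2
Rod-side annular area A_ann = π/4 × (31.7² − 23.7²) = 348.1 cm^2
Net thrust = P_cap·A_cap − P_rod·A_ann = 1926 kN − 150.4 kN

F ≈ 1780 kN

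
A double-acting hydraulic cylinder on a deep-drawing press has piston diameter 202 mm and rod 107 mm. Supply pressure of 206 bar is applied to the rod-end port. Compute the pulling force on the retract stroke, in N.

Rod-side annular area A_ann = π/4 × (202² − 107²) = 23060 mm^2
On retraction the pressure acts on the annular area (bore minus rod).
F = P × A_ann

F ≈ 4.75e5 N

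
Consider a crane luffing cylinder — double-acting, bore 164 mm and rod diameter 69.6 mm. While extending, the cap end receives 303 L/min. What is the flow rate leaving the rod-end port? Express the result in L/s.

Q_out ≈ 4.14 L/s

Cap-side area A_cap = π/4 × (164 mm)² = 21120 mm^2
Rod-side annular area A_ann = π/4 × (164² − 69.6²) = 17320 mm^2
Piston speed v = Q_in/A_cap; rod-end outflow Q_out = v × A_ann = Q_in × A_ann/A_cap.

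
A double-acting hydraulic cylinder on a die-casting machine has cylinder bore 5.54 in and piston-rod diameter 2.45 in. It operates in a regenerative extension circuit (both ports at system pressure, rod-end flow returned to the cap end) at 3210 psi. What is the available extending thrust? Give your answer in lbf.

F ≈ 15100 lbf

With equal pressure on both faces, forces on the annular region cancel; the net push is pressure × rod cross-section.
Rod cross-section A_rod = π/4 × (2.45 in)² = 4.714 in^2
F = P × A_rod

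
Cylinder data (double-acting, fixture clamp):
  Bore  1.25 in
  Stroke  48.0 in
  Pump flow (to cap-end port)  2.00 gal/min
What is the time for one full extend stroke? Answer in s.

t ≈ 7.65 s

Cap-side area A_cap = π/4 × (1.25 in)² = 1.227 in^2
Swept volume V = A × L; t = V / Q = A·L / Q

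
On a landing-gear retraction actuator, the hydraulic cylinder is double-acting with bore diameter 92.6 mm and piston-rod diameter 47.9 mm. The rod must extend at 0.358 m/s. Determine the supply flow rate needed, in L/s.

Cap-side area A_cap = π/4 × (92.6 mm)² = 6735 mm^2
Q = A × v

Q ≈ 2.41 L/s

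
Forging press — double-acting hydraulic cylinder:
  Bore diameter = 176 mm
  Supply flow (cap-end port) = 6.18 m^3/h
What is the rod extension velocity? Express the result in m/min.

Cap-side area A_cap = π/4 × (176 mm)² = 24330 mm^2
v = Q / A

v ≈ 4.23 m/min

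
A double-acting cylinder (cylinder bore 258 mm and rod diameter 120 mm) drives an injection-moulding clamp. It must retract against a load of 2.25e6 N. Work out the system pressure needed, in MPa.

P ≈ 54.9 MPa

Rod-side annular area A_ann = π/4 × (258² − 120²) = 40970 mm^2
Retraction: pressure acts on the annular area.
P = F / A = 2.25e6 N / A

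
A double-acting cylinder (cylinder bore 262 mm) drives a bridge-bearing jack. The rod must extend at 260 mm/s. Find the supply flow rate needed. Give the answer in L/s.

Q ≈ 14.0 L/s

Cap-side area A_cap = π/4 × (262 mm)² = 53910 mm^2
Q = A × v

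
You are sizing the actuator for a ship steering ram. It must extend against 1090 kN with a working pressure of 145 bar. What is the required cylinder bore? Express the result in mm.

Extension force acts on the full piston face: F = P × (π/4)D².
D = √(4F / (πP)) = √(4 × 1090 kN / (π × 145 bar))

D ≈ 309 mm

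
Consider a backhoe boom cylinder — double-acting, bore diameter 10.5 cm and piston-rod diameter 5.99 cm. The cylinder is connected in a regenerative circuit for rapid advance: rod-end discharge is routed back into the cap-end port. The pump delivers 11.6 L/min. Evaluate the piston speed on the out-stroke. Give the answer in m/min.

In regeneration the rod-end outflow joins the pump flow into the cap end, so the net volume the pump must supply per unit advance equals the rod cross-section area.
Rod cross-section A_rod = π/4 × (5.99 cm)² = 28.18 cm^2
v = Q_pump / A_rod

v ≈ 4.12 m/min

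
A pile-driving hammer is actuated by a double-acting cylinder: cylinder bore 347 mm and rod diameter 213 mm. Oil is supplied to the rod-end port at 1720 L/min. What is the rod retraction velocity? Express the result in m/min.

v ≈ 29.2 m/min

Rod-side annular area A_ann = π/4 × (347² − 213²) = 58940 mm^2
Flow into the rod-end port fills the annular volume.
v = Q / A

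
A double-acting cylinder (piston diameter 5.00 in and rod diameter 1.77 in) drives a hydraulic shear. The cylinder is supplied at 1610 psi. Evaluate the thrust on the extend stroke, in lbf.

Cap-side area A_cap = π/4 × (5.00 in)² = 19.63 in^2
F = P × A_cap = 1610 psi × A_cap

F ≈ 31600 lbf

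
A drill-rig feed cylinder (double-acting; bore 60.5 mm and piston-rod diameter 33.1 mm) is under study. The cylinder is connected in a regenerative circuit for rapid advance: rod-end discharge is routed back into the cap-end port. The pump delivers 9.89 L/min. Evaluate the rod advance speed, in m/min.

In regeneration the rod-end outflow joins the pump flow into the cap end, so the net volume the pump must supply per unit advance equals the rod cross-section area.
Rod cross-section A_rod = π/4 × (33.1 mm)² = 860.5 mm^2
v = Q_pump / A_rod

v ≈ 11.5 m/min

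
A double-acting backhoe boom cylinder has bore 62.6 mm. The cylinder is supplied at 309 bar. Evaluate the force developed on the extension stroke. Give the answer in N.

Cap-side area A_cap = π/4 × (62.6 mm)² = 3078 mm^2
F = P × A_cap = 309 bar × A_cap

F ≈ 95100 N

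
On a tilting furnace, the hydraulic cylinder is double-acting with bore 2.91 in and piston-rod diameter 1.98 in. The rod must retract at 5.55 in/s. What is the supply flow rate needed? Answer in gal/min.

Q ≈ 5.15 gal/min

Rod-side annular area A_ann = π/4 × (2.91² − 1.98²) = 3.572 in^2
Q = A × v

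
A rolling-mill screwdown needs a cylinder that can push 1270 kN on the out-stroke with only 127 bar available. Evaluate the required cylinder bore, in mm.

Extension force acts on the full piston face: F = P × (π/4)D².
D = √(4F / (πP)) = √(4 × 1270 kN / (π × 127 bar))

D ≈ 357 mm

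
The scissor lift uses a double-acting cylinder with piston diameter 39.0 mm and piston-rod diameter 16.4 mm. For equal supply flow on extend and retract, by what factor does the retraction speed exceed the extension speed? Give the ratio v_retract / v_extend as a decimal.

v_ret/v_ext ≈ 1.21

Cap-side area A_cap = π/4 × (39.0 mm)² = 1195 mm^2
Rod-side annular area A_ann = π/4 × (39.0² − 16.4²) = 983.3 mm^2
For equal Q, v ∝ 1/A, so v_ret/v_ext = A_cap/A_ann.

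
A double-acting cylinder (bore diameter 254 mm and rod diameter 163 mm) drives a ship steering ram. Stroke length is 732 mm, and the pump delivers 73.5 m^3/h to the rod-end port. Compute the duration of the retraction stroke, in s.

t ≈ 1.07 s

Rod-side annular area A_ann = π/4 × (254² − 163²) = 29800 mm^2
Swept volume V = A × L; t = V / Q = A·L / Q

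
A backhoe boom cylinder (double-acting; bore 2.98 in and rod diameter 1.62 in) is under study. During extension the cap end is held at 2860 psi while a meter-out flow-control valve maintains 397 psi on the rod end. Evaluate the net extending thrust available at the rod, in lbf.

Cap-side area A_cap = π/4 × (2.98 in)² = 6.975 in^2
Rod-side annular area A_ann = π/4 × (2.98² − 1.62²) = 4.913 in^2
Net thrust = P_cap·A_cap − P_rod·A_ann = 19950 lbf − 1951 lbf

F ≈ 18000 lbf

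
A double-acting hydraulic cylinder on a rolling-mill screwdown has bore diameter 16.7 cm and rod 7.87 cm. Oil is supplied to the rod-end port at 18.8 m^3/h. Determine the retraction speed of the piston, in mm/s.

v ≈ 306 mm/s

Rod-side annular area A_ann = π/4 × (16.7² − 7.87²) = 170.4 cm^2
Flow into the rod-end port fills the annular volume.
v = Q / A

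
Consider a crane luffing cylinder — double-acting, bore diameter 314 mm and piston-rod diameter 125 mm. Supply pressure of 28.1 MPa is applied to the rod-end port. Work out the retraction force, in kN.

F ≈ 1830 kN

Rod-side annular area A_ann = π/4 × (314² − 125²) = 65170 mm^2
On retraction the pressure acts on the annular area (bore minus rod).
F = P × A_ann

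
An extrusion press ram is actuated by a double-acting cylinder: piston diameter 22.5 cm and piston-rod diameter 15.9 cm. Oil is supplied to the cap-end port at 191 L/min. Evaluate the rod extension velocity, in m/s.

v ≈ 0.0801 m/s

Cap-side area A_cap = π/4 × (22.5 cm)² = 397.6 cm^2
v = Q / A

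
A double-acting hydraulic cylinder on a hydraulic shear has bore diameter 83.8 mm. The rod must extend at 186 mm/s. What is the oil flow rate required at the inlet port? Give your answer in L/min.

Cap-side area A_cap = π/4 × (83.8 mm)² = 5515 mm^2
Q = A × v

Q ≈ 61.6 L/min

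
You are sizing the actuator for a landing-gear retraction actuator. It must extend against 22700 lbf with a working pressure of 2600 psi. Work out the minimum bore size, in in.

Extension force acts on the full piston face: F = P × (π/4)D².
D = √(4F / (πP)) = √(4 × 22700 lbf / (π × 2600 psi))

D ≈ 3.33 in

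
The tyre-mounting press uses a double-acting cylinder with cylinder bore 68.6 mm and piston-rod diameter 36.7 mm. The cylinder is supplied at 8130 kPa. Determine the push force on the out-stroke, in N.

F ≈ 30000 N

Cap-side area A_cap = π/4 × (68.6 mm)² = 3696 mm^2
F = P × A_cap = 8130 kPa × A_cap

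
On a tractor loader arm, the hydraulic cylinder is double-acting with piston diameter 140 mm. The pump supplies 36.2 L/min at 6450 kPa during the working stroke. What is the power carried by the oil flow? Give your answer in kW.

W ≈ 3.89 kW

Hydraulic power = P × Q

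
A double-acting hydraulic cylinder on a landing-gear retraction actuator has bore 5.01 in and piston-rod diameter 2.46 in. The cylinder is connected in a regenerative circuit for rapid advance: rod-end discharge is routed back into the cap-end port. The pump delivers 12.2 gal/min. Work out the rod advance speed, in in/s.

In regeneration the rod-end outflow joins the pump flow into the cap end, so the net volume the pump must supply per unit advance equals the rod cross-section area.
Rod cross-section A_rod = π/4 × (2.46 in)² = 4.753 in^2
v = Q_pump / A_rod

v ≈ 9.88 in/s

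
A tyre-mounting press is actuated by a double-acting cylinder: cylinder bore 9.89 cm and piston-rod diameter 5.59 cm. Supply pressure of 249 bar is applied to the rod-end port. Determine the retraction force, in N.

Rod-side annular area A_ann = π/4 × (9.89² − 5.59²) = 52.28 cm^2
On retraction the pressure acts on the annular area (bore minus rod).
F = P × A_ann

F ≈ 1.30e5 N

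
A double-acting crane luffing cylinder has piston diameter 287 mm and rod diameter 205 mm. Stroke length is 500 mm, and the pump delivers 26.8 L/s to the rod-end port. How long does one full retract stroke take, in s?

Rod-side annular area A_ann = π/4 × (287² − 205²) = 31690 mm^2
Swept volume V = A × L; t = V / Q = A·L / Q

t ≈ 0.591 s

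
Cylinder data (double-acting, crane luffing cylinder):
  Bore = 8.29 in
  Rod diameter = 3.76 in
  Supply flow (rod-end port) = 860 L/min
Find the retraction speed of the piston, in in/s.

Rod-side annular area A_ann = π/4 × (8.29² − 3.76²) = 42.87 in^2
Flow into the rod-end port fills the annular volume.
v = Q / A

v ≈ 20.4 in/s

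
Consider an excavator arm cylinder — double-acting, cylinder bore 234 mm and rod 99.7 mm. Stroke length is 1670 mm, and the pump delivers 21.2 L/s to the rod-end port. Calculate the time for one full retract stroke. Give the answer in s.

t ≈ 2.77 s

Rod-side annular area A_ann = π/4 × (234² − 99.7²) = 35200 mm^2
Swept volume V = A × L; t = V / Q = A·L / Q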